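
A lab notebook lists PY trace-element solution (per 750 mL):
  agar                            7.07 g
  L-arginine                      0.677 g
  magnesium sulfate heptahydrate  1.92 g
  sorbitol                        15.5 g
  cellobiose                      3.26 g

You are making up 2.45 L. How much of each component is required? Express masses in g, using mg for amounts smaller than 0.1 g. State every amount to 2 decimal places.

agar 23.10 g; L-arginine 2.21 g; magnesium sulfate heptahydrate 6.27 g; sorbitol 50.63 g; cellobiose 10.65 g

Scale factor = 2450 mL / 750 mL = 3.26667.
agar: 7.07 g × (2450 mL / 750 mL) = 23.10 g
L-arginine: 0.677 g × (2450 mL / 750 mL) = 2.21 g
magnesium sulfate heptahydrate: 1.92 g × (2450 mL / 750 mL) = 6.27 g
sorbitol: 15.5 g × (2450 mL / 750 mL) = 50.63 g
cellobiose: 3.26 g × (2450 mL / 750 mL) = 10.65 g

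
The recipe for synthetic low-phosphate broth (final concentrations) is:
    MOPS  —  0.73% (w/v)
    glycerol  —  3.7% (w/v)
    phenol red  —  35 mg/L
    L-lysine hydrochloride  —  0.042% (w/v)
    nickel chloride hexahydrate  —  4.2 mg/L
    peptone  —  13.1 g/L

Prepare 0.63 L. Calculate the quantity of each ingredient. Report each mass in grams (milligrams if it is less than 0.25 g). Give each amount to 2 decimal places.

Scale factor relative to 1 L: 0.63.
MOPS: 0.73% w/v = 7.3 g/L → 7.3 × 0.63 L = 4.60 g
glycerol: 3.7% w/v = 37 g/L → 37 × 0.63 L = 23.31 g
phenol red: 35 mg/L × 0.63 L = 22.05 mg
L-lysine hydrochloride: 0.042 g per 100 mL × 630 mL ÷ 100 = 0.26 g
nickel chloride hexahydrate: 4.2 mg/L × 0.63 L = 2.65 mg
peptone: 13.1 g/L × 0.63 L = 8.25 g

MOPS 4.60 g; glycerol 23.31 g; phenol red 22.05 mg; L-lysine hydrochloride 0.26 g; nickel chloride hexahydrate 2.65 mg; peptone 8.25 g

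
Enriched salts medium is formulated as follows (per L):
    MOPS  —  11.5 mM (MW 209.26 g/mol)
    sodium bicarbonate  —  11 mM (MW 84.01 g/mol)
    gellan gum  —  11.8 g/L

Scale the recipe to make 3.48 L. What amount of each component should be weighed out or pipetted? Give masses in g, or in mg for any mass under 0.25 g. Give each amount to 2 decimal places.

Working volume: 3.48 L.
MOPS: 11.5 mmol/L × 209.26 g/mol × 3.48 L ÷ 1000 = 8.37 g
sodium bicarbonate: 11 mmol/L × 84.01 g/mol × 3.48 L ÷ 1000 = 3.22 g
gellan gum: 11.8 g/L × 3.48 L = 41.06 g

MOPS 8.37 g; sodium bicarbonate 3.22 g; gellan gum 41.06 g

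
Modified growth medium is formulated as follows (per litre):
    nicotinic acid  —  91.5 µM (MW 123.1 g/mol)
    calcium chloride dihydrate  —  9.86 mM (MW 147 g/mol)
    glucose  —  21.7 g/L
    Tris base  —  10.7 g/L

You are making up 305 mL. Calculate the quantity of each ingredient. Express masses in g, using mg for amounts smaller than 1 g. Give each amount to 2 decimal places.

nicotinic acid 3.44 mg; calcium chloride dihydrate 442.07 mg; glucose 6.62 g; Tris base 3.26 g

Target volume = 305 mL = 0.305 L.
nicotinic acid: 91.5 µmol/L × 123.1 g/mol × 0.305 L ÷ 1000 = 3.44 mg
calcium chloride dihydrate: 9.86 mmol/L × 147 mg/mmol × 0.305 L = 442.07 mg
glucose: 21.7 g/L × 0.305 L = 6.62 g
Tris base: 10.7 g/L × 0.305 L = 3.26 g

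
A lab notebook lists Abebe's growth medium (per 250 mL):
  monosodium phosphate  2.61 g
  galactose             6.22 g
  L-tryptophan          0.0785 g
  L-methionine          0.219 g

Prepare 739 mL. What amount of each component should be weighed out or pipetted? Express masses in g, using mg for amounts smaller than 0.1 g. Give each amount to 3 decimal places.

Scale factor = 739 mL / 250 mL = 2.956.
monosodium phosphate: 2.61 g × (739 mL / 250 mL) = 7.715 g
galactose: 6.22 g × (739 mL / 250 mL) = 18.386 g
L-tryptophan: 0.0785 g × (739 mL / 250 mL) = 0.232 g
L-methionine: 0.219 g × (739 mL / 250 mL) = 0.647 g

monosodium phosphate 7.715 g; galactose 18.386 g; L-tryptophan 0.232 g; L-methionine 0.647 g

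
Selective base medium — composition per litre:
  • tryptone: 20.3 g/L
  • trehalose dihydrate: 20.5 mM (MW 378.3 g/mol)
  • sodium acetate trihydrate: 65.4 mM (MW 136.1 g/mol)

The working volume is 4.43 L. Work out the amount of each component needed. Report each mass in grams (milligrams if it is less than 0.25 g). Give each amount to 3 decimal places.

Working volume: 4.43 L.
tryptone: 20.3 g/L × 4.43 L = 89.929 g
trehalose dihydrate: 20.5 mmol/L × 378.3 g/mol × 4.43 L ÷ 1000 = 34.355 g
sodium acetate trihydrate: 65.4 mmol/L × 136.1 g/mol × 4.43 L ÷ 1000 = 39.431 g

tryptone 89.929 g; trehalose dihydrate 34.355 g; sodium acetate trihydrate 39.431 g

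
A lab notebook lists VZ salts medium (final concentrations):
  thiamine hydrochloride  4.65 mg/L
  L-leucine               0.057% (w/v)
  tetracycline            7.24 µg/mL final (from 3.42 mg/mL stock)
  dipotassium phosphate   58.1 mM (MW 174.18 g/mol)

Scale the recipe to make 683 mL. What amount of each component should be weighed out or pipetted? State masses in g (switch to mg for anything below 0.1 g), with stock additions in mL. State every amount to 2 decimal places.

thiamine hydrochloride 3.18 mg; L-leucine 0.39 g; tetracycline 1.45 mL; dipotassium phosphate 6.91 g

Target volume = 683 mL = 0.683 L.
thiamine hydrochloride: 4.65 mg/L × 0.683 L = 3.18 mg
L-leucine: 0.057% w/v = 0.57 g/L → 0.57 × 0.683 L = 0.39 g
tetracycline: V = C2·V2/C1 = 7.24 µg/mL × 683 mL ÷ 3420 µg/mL = 1.45 mL
dipotassium phosphate: 58.1 mmol/L × 174.18 g/mol × 0.683 L ÷ 1000 = 6.91 g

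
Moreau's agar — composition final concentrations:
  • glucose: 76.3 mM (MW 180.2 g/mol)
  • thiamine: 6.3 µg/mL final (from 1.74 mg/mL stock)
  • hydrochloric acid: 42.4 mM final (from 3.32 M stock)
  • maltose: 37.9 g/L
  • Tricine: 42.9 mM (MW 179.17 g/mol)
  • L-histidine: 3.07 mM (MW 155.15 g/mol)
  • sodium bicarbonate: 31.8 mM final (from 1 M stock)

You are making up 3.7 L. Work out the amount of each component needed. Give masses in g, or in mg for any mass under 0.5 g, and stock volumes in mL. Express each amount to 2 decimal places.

Working volume: 3.7 L.
glucose: 76.3 mmol/L × 180.2 g/mol × 3.7 L ÷ 1000 = 50.87 g
thiamine: dilute stock: 6.3 µg/mL × 3700 mL ÷ 1740 µg/mL = 13.40 mL
hydrochloric acid: dilute stock: 42.4 mM × 3700 mL ÷ 3320 mM = 47.25 mL
maltose: 37.9 g/L × 3.7 L = 140.23 g
Tricine: 42.9 mmol/L × 179.17 g/mol × 3.7 L ÷ 1000 = 28.44 g
L-histidine: 3.07 mmol/L × 155.15 g/mol × 3.7 L ÷ 1000 = 1.76 g
sodium bicarbonate: C1V1 = C2V2 → 31.8 mM × 3700 mL ÷ 1000 mM = 117.66 mL

glucose 50.87 g; thiamine 13.40 mL; hydrochloric acid 47.25 mL; maltose 140.23 g; Tricine 28.44 g; L-histidine 1.76 g; sodium bicarbonate 117.66 mL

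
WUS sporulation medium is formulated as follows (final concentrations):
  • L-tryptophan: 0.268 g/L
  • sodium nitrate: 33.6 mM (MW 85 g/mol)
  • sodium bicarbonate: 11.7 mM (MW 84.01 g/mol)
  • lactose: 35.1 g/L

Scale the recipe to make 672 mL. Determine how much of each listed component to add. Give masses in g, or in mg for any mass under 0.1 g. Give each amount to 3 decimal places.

L-tryptophan 0.180 g; sodium nitrate 1.919 g; sodium bicarbonate 0.661 g; lactose 23.587 g

Target volume = 672 mL = 0.672 L.
L-tryptophan: 0.268 g/L × 0.672 L = 0.180 g
sodium nitrate: 33.6 mmol/L × 85 g/mol × 0.672 L ÷ 1000 = 1.919 g
sodium bicarbonate: 11.7 mmol/L × 84.01 g/mol × 0.672 L ÷ 1000 = 0.661 g
lactose: 35.1 g/L × 0.672 L = 23.587 g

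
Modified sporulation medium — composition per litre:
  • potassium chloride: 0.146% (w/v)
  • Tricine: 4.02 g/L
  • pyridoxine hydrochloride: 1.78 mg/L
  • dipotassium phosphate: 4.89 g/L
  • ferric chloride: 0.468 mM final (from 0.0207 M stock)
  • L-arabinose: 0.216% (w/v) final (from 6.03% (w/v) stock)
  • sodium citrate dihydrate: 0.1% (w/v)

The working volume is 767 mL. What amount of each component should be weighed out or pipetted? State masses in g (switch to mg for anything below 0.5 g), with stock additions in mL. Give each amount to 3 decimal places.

Working volume: 767 mL = 0.767 L.
potassium chloride: 0.146% w/v = 1.46 g/L → 1.46 × 0.767 L = 1.120 g
Tricine: 4.02 g/L × 0.767 L = 3.083 g
pyridoxine hydrochloride: 1.78 mg/L × 0.767 L = 1.365 mg
dipotassium phosphate: 4.89 g/L × 0.767 L = 3.751 g
ferric chloride: C1V1 = C2V2 → 0.468 mM × 767 mL ÷ 20.7 mM = 17.341 mL
L-arabinose: V = C2·V2/C1 = 0.216% ÷ 6.03% × 767 mL = 27.475 mL
sodium citrate dihydrate: 0.1 g per 100 mL × 767 mL ÷ 100 = 0.767 g

potassium chloride 1.120 g; Tricine 3.083 g; pyridoxine hydrochloride 1.365 mg; dipotassium phosphate 3.751 g; ferric chloride 17.341 mL; L-arabinose 27.475 mL; sodium citrate dihydrate 0.767 g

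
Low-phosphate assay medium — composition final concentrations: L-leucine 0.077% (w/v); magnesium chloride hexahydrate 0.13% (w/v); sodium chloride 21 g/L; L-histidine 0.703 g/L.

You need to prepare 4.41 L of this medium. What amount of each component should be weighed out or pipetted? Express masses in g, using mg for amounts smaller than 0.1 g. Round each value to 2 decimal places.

Working volume: 4.41 L.
L-leucine: 0.077% w/v = 0.77 g/L → 0.77 × 4.41 L = 3.40 g
magnesium chloride hexahydrate: 0.13 g per 100 mL × 4410 mL ÷ 100 = 5.73 g
sodium chloride: 21 g/L × 4.41 L = 92.61 g
L-histidine: 0.703 g/L × 4.41 L = 3.10 g

L-leucine 3.40 g; magnesium chloride hexahydrate 5.73 g; sodium chloride 92.61 g; L-histidine 3.10 g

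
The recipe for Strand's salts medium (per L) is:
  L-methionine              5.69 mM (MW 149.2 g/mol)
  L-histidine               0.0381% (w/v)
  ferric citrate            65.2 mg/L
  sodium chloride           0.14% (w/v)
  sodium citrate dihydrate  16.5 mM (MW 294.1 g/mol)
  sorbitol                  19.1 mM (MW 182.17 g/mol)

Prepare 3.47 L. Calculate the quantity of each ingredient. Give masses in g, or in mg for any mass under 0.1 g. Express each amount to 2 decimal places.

Scale factor relative to 1 L: 3.47.
L-methionine: 5.69 mmol/L × 149.2 g/mol × 3.47 L ÷ 1000 = 2.95 g
L-histidine: 0.0381% w/v = 0.381 g/L → 0.381 × 3.47 L = 1.32 g
ferric citrate: 65.2 mg/L × 3.47 L = 226.244 mg = 0.23 g
sodium chloride: 0.14 g per 100 mL × 3470 mL ÷ 100 = 4.86 g
sodium citrate dihydrate: 16.5 mmol/L × 294.1 g/mol × 3.47 L ÷ 1000 = 16.84 g
sorbitol: 19.1 mmol/L × 182.17 g/mol × 3.47 L ÷ 1000 = 12.07 g

L-methionine 2.95 g; L-histidine 1.32 g; ferric citrate 0.23 g; sodium chloride 4.86 g; sodium citrate dihydrate 16.84 g; sorbitol 12.07 g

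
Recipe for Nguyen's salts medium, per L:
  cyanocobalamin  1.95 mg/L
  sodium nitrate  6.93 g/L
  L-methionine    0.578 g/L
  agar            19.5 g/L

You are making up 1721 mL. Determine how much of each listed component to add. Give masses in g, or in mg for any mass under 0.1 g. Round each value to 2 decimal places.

cyanocobalamin 3.36 mg; sodium nitrate 11.93 g; L-methionine 0.99 g; agar 33.56 g

Target volume = 1721 mL = 1.721 L.
cyanocobalamin: 1.95 mg/L × 1.721 L = 3.36 mg
sodium nitrate: 6.93 g/L × 1.721 L = 11.93 g
L-methionine: 0.578 g/L × 1.721 L = 0.99 g
agar: 19.5 g/L × 1.721 L = 33.56 g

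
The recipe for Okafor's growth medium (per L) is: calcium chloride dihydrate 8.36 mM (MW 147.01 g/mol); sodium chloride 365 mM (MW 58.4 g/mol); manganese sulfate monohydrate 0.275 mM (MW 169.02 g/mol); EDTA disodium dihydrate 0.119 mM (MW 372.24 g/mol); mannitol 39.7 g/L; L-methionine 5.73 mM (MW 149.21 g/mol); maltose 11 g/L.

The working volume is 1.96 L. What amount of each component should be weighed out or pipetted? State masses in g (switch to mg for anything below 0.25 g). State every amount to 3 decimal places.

Scale factor relative to 1 L: 1.96.
calcium chloride dihydrate: 8.36 mmol/L × 147.01 g/mol × 1.96 L ÷ 1000 = 2.409 g
sodium chloride: 365 mmol/L × 58.4 g/mol × 1.96 L ÷ 1000 = 41.779 g
manganese sulfate monohydrate: 0.275 mmol/L × 169.02 mg/mmol × 1.96 L = 91.102 mg
EDTA disodium dihydrate: 0.119 mmol/L × 372.24 mg/mmol × 1.96 L = 86.821 mg
mannitol: 39.7 g/L × 1.96 L = 77.812 g
L-methionine: 5.73 mmol/L × 149.21 g/mol × 1.96 L ÷ 1000 = 1.676 g
maltose: 11 g/L × 1.96 L = 21.560 g

calcium chloride dihydrate 2.409 g; sodium chloride 41.779 g; manganese sulfate monohydrate 91.102 mg; EDTA disodium dihydrate 86.821 mg; mannitol 77.812 g; L-methionine 1.676 g; maltose 21.560 g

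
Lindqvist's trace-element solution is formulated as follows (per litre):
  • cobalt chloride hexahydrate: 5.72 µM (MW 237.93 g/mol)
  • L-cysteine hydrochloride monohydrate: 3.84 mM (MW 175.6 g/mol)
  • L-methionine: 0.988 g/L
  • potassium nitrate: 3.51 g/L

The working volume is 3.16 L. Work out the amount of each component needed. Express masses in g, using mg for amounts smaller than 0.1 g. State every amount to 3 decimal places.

cobalt chloride hexahydrate 4.301 mg; L-cysteine hydrochloride monohydrate 2.131 g; L-methionine 3.122 g; potassium nitrate 11.092 g

Scale factor relative to 1 L: 3.16.
cobalt chloride hexahydrate: 5.72 µmol/L × 237.93 g/mol × 3.16 L ÷ 1000 = 4.301 mg
L-cysteine hydrochloride monohydrate: 3.84 mmol/L × 175.6 g/mol × 3.16 L ÷ 1000 = 2.131 g
L-methionine: 0.988 g/L × 3.16 L = 3.122 g
potassium nitrate: 3.51 g/L × 3.16 L = 11.092 g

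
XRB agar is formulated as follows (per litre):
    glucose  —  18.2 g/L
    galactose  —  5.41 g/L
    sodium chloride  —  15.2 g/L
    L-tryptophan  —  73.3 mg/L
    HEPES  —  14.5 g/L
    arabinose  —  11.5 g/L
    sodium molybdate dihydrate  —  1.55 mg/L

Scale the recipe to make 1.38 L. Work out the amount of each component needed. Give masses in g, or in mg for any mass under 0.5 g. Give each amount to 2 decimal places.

glucose 25.12 g; galactose 7.47 g; sodium chloride 20.98 g; L-tryptophan 101.15 mg; HEPES 20.01 g; arabinose 15.87 g; sodium molybdate dihydrate 2.14 mg

Scale factor relative to 1 L: 1.38.
glucose: 18.2 g/L × 1.38 L = 25.12 g
galactose: 5.41 g/L × 1.38 L = 7.47 g
sodium chloride: 15.2 g/L × 1.38 L = 20.98 g
L-tryptophan: 73.3 mg/L × 1.38 L = 101.15 mg
HEPES: 14.5 g/L × 1.38 L = 20.01 g
arabinose: 11.5 g/L × 1.38 L = 15.87 g
sodium molybdate dihydrate: 1.55 mg/L × 1.38 L = 2.14 mg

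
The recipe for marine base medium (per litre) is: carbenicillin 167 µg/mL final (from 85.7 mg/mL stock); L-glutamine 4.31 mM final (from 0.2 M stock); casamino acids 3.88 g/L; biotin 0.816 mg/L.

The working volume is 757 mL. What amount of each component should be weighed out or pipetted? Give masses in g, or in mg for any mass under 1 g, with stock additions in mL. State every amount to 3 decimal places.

carbenicillin 1.475 mL; L-glutamine 16.313 mL; casamino acids 2.937 g; biotin 0.618 mg

Target volume = 757 mL = 0.757 L.
carbenicillin: C1V1 = C2V2 → 167 µg/mL × 757 mL ÷ 85700 µg/mL = 1.475 mL
L-glutamine: dilute stock: 4.31 mM × 757 mL ÷ 200 mM = 16.313 mL
casamino acids: 3.88 g/L × 0.757 L = 2.937 g
biotin: 0.816 mg/L × 0.757 L = 0.618 mg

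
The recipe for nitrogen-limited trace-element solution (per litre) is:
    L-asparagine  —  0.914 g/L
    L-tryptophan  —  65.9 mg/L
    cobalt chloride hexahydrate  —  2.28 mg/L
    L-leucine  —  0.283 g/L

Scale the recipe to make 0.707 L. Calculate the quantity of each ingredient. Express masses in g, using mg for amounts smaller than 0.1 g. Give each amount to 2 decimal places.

Scale factor relative to 1 L: 0.707.
L-asparagine: 0.914 g/L × 0.707 L = 0.65 g
L-tryptophan: 65.9 mg/L × 0.707 L = 46.59 mg
cobalt chloride hexahydrate: 2.28 mg/L × 0.707 L = 1.61 mg
L-leucine: 0.283 g/L × 0.707 L = 0.20 g

L-asparagine 0.65 g; L-tryptophan 46.59 mg; cobalt chloride hexahydrate 1.61 mg; L-leucine 0.20 g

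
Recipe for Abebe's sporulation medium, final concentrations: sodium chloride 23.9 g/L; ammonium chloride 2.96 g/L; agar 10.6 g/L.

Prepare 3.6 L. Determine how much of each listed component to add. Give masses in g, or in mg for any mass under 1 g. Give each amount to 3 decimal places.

Scale factor relative to 1 L: 3.6.
sodium chloride: 23.9 g/L × 3.6 L = 86.040 g
ammonium chloride: 2.96 g/L × 3.6 L = 10.656 g
agar: 10.6 g/L × 3.6 L = 38.160 g

sodium chloride 86.040 g; ammonium chloride 10.656 g; agar 38.160 g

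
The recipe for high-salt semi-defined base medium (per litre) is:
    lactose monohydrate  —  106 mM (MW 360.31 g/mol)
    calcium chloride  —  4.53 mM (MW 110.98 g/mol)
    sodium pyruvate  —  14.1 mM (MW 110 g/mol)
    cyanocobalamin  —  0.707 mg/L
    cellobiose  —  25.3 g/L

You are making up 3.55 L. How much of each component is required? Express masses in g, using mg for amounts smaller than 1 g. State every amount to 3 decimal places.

Working volume: 3.55 L.
lactose monohydrate: 106 mmol/L × 360.31 g/mol × 3.55 L ÷ 1000 = 135.585 g
calcium chloride: 4.53 mmol/L × 110.98 g/mol × 3.55 L ÷ 1000 = 1.785 g
sodium pyruvate: 14.1 mmol/L × 110 g/mol × 3.55 L ÷ 1000 = 5.506 g
cyanocobalamin: 0.707 mg/L × 3.55 L = 2.510 mg
cellobiose: 25.3 g/L × 3.55 L = 89.815 g

lactose monohydrate 135.585 g; calcium chloride 1.785 g; sodium pyruvate 5.506 g; cyanocobalamin 2.510 mg; cellobiose 89.815 g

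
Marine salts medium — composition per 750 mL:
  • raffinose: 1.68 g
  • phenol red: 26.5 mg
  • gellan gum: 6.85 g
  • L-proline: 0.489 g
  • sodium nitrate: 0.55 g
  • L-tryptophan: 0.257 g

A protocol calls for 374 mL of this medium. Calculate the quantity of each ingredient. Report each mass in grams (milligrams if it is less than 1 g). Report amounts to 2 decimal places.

Scale factor = 374 mL / 750 mL = 0.498667.
raffinose: 1.68 g × (374 mL / 750 mL) = 0.83776 g = 837.76 mg
phenol red: 26.5 mg × (374 mL / 750 mL) = 13.21 mg
gellan gum: 6.85 g × (374 mL / 750 mL) = 3.42 g
L-proline: 0.489 g × (374 mL / 750 mL) = 0.243848 g = 243.85 mg
sodium nitrate: 0.55 g × (374 mL / 750 mL) = 0.274267 g = 274.27 mg
L-tryptophan: 0.257 g × (374 mL / 750 mL) = 0.128157 g = 128.16 mg

raffinose 837.76 mg; phenol red 13.21 mg; gellan gum 3.42 g; L-proline 243.85 mg; sodium nitrate 274.27 mg; L-tryptophan 128.16 mg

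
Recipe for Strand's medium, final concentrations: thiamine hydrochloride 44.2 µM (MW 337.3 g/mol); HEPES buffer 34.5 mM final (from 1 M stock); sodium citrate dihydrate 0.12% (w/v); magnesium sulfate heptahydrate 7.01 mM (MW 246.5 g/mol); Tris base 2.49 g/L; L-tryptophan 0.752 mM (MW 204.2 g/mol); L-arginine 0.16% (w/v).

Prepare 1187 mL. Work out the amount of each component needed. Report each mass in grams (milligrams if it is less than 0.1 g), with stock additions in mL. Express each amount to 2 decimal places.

Scale factor relative to 1 L: 1.187.
thiamine hydrochloride: 44.2 µmol/L × 337.3 g/mol × 1.187 L ÷ 1000 = 17.70 mg
HEPES buffer: dilute stock: 34.5 mM × 1187 mL ÷ 1000 mM = 40.95 mL
sodium citrate dihydrate: 0.12% w/v = 1.2 g/L → 1.2 × 1.187 L = 1.42 g
magnesium sulfate heptahydrate: 7.01 mmol/L × 246.5 g/mol × 1.187 L ÷ 1000 = 2.05 g
Tris base: 2.49 g/L × 1.187 L = 2.96 g
L-tryptophan: 0.752 mmol/L × 204.2 g/mol × 1.187 L ÷ 1000 = 0.18 g
L-arginine: 0.16 g per 100 mL × 1187 mL ÷ 100 = 1.90 g

thiamine hydrochloride 17.70 mg; HEPES buffer 40.95 mL; sodium citrate dihydrate 1.42 g; magnesium sulfate heptahydrate 2.05 g; Tris base 2.96 g; L-tryptophan 0.18 g; L-arginine 1.90 g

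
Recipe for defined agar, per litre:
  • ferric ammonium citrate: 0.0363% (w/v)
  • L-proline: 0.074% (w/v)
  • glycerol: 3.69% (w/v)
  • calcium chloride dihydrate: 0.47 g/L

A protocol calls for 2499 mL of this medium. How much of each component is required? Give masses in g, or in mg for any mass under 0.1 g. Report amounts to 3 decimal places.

ferric ammonium citrate 0.907 g; L-proline 1.849 g; glycerol 92.213 g; calcium chloride dihydrate 1.175 g

Scale factor relative to 1 L: 2.499.
ferric ammonium citrate: 0.0363 g per 100 mL × 2499 mL ÷ 100 = 0.907 g
L-proline: 0.074% w/v = 0.74 g/L → 0.74 × 2.499 L = 1.849 g
glycerol: 3.69% w/v = 36.9 g/L → 36.9 × 2.499 L = 92.213 g
calcium chloride dihydrate: 0.47 g/L × 2.499 L = 1.175 g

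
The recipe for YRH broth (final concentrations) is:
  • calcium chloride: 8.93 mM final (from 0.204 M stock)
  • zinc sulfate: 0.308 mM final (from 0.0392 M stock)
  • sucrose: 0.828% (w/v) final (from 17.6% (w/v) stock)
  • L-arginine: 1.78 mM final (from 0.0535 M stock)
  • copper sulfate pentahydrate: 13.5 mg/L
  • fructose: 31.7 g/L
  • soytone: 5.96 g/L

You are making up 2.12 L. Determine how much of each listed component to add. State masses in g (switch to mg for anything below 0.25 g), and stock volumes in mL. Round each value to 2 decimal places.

Scale factor relative to 1 L: 2.12.
calcium chloride: C1V1 = C2V2 → 8.93 mM × 2120 mL ÷ 204 mM = 92.80 mL
zinc sulfate: C1V1 = C2V2 → 0.308 mM × 2120 mL ÷ 39.2 mM = 16.66 mL
sucrose: C1V1 = C2V2 → 0.828% ÷ 17.6% × 2120 mL = 99.74 mL
L-arginine: dilute stock: 1.78 mM × 2120 mL ÷ 53.5 mM = 70.53 mL
copper sulfate pentahydrate: 13.5 mg/L × 2.12 L = 28.62 mg
fructose: 31.7 g/L × 2.12 L = 67.20 g
soytone: 5.96 g/L × 2.12 L = 12.64 g

calcium chloride 92.80 mL; zinc sulfate 16.66 mL; sucrose 99.74 mL; L-arginine 70.53 mL; copper sulfate pentahydrate 28.62 mg; fructose 67.20 g; soytone 12.64 g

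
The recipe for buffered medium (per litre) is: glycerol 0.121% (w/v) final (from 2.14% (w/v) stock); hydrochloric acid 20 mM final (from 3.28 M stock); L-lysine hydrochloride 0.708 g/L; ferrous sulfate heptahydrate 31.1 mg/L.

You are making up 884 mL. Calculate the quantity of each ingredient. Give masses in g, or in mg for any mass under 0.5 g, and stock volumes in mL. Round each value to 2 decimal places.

Target volume = 884 mL = 0.884 L.
glycerol: dilute stock: 0.121% ÷ 2.14% × 884 mL = 49.98 mL
hydrochloric acid: dilute stock: 20 mM × 884 mL ÷ 3280 mM = 5.39 mL
L-lysine hydrochloride: 0.708 g/L × 0.884 L = 0.63 g
ferrous sulfate heptahydrate: 31.1 mg/L × 0.884 L = 27.49 mg

glycerol 49.98 mL; hydrochloric acid 5.39 mL; L-lysine hydrochloride 0.63 g; ferrous sulfate heptahydrate 27.49 mg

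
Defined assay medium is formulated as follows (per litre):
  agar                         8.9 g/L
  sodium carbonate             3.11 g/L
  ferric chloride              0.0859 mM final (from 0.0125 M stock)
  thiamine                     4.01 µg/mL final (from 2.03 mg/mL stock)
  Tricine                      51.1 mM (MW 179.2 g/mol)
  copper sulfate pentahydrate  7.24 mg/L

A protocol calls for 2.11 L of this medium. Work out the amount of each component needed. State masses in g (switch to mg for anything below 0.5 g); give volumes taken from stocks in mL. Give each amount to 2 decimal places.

Working volume: 2.11 L.
agar: 8.9 g/L × 2.11 L = 18.78 g
sodium carbonate: 3.11 g/L × 2.11 L = 6.56 g
ferric chloride: dilute stock: 0.0859 mM × 2110 mL ÷ 12.5 mM = 14.50 mL
thiamine: V = C2·V2/C1 = 4.01 µg/mL × 2110 mL ÷ 2030 µg/mL = 4.17 mL
Tricine: 51.1 mmol/L × 179.2 g/mol × 2.11 L ÷ 1000 = 19.32 g
copper sulfate pentahydrate: 7.24 mg/L × 2.11 L = 15.28 mg

agar 18.78 g; sodium carbonate 6.56 g; ferric chloride 14.50 mL; thiamine 4.17 mL; Tricine 19.32 g; copper sulfate pentahydrate 15.28 mg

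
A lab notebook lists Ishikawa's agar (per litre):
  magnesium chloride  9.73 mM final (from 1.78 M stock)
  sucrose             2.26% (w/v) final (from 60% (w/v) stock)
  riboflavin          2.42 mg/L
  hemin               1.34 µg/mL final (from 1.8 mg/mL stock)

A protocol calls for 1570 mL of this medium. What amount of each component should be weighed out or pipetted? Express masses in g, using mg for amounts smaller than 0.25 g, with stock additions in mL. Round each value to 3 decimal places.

Scale factor relative to 1 L: 1.57.
magnesium chloride: V = C2·V2/C1 = 9.73 mM × 1570 mL ÷ 1780 mM = 8.582 mL
sucrose: C1V1 = C2V2 → 2.26% ÷ 60% × 1570 mL = 59.137 mL
riboflavin: 2.42 mg/L × 1.57 L = 3.799 mg
hemin: V = C2·V2/C1 = 1.34 µg/mL × 1570 mL ÷ 1800 µg/mL = 1.169 mL

magnesium chloride 8.582 mL; sucrose 59.137 mL; riboflavin 3.799 mg; hemin 1.169 mL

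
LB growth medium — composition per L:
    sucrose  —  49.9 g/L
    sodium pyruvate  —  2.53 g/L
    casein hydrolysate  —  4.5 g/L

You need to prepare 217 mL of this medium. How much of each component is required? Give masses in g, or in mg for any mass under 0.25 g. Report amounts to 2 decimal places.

Target volume = 217 mL = 0.217 L.
sucrose: 49.9 g/L × 0.217 L = 10.83 g
sodium pyruvate: 2.53 g/L × 0.217 L = 0.55 g
casein hydrolysate: 4.5 g/L × 0.217 L = 0.98 g

sucrose 10.83 g; sodium pyruvate 0.55 g; casein hydrolysate 0.98 g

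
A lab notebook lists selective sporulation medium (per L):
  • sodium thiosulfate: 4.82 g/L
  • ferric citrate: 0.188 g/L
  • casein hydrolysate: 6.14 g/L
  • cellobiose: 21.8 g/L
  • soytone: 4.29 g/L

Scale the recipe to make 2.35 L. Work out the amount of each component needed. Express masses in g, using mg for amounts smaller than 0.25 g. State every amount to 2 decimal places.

Scale factor relative to 1 L: 2.35.
sodium thiosulfate: 4.82 g/L × 2.35 L = 11.33 g
ferric citrate: 0.188 g/L × 2.35 L = 0.44 g
casein hydrolysate: 6.14 g/L × 2.35 L = 14.43 g
cellobiose: 21.8 g/L × 2.35 L = 51.23 g
soytone: 4.29 g/L × 2.35 L = 10.08 g

sodium thiosulfate 11.33 g; ferric citrate 0.44 g; casein hydrolysate 14.43 g; cellobiose 51.23 g; soytone 10.08 g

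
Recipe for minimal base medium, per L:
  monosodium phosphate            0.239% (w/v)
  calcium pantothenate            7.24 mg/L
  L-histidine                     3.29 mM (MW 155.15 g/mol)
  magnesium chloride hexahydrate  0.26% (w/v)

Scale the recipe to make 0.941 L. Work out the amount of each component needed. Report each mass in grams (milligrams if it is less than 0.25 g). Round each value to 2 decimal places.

Scale factor relative to 1 L: 0.941.
monosodium phosphate: 0.239% w/v = 2.39 g/L → 2.39 × 0.941 L = 2.25 g
calcium pantothenate: 7.24 mg/L × 0.941 L = 6.81 mg
L-histidine: 3.29 mmol/L × 155.15 g/mol × 0.941 L ÷ 1000 = 0.48 g
magnesium chloride hexahydrate: 0.26 g per 100 mL × 941 mL ÷ 100 = 2.45 g

monosodium phosphate 2.25 g; calcium pantothenate 6.81 mg; L-histidine 0.48 g; magnesium chloride hexahydrate 2.45 g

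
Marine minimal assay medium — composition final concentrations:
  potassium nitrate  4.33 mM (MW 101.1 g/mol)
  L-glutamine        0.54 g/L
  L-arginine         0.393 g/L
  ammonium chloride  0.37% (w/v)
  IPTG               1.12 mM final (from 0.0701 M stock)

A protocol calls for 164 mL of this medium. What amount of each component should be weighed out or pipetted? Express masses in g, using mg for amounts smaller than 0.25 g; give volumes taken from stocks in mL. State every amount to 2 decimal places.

Target volume = 164 mL = 0.164 L.
potassium nitrate: 4.33 mmol/L × 101.1 mg/mmol × 0.164 L = 71.79 mg
L-glutamine: 0.54 g/L × 0.164 L = 0.08856 g = 88.56 mg
L-arginine: 0.393 g/L × 0.164 L = 0.064452 g = 64.45 mg
ammonium chloride: 0.37 g per 100 mL × 164 mL ÷ 100 = 0.61 g
IPTG: dilute stock: 1.12 mM × 164 mL ÷ 70.1 mM = 2.62 mL

potassium nitrate 71.79 mg; L-glutamine 88.56 mg; L-arginine 64.45 mg; ammonium chloride 0.61 g; IPTG 2.62 mL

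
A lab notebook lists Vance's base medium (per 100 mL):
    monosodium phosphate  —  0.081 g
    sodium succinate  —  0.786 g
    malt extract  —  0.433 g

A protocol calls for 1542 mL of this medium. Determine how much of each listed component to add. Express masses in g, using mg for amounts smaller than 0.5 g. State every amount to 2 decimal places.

Scale factor = 1542 mL / 100 mL = 15.42.
monosodium phosphate: 0.081 g × (1542 mL / 100 mL) = 1.25 g
sodium succinate: 0.786 g × (1542 mL / 100 mL) = 12.12 g
malt extract: 0.433 g × (1542 mL / 100 mL) = 6.68 g

monosodium phosphate 1.25 g; sodium succinate 12.12 g; malt extract 6.68 g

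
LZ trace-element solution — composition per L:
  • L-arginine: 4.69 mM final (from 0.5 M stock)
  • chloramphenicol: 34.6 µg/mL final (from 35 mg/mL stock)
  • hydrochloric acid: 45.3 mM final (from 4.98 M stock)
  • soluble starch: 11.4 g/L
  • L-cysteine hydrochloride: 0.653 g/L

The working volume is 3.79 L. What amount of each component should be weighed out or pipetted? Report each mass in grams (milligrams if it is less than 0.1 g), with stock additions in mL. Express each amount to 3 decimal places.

L-arginine 35.550 mL; chloramphenicol 3.747 mL; hydrochloric acid 34.475 mL; soluble starch 43.206 g; L-cysteine hydrochloride 2.475 g

Working volume: 3.79 L.
L-arginine: dilute stock: 4.69 mM × 3790 mL ÷ 500 mM = 35.550 mL
chloramphenicol: C1V1 = C2V2 → 34.6 µg/mL × 3790 mL ÷ 35000 µg/mL = 3.747 mL
hydrochloric acid: V = C2·V2/C1 = 45.3 mM × 3790 mL ÷ 4980 mM = 34.475 mL
soluble starch: 11.4 g/L × 3.79 L = 43.206 g
L-cysteine hydrochloride: 0.653 g/L × 3.79 L = 2.475 g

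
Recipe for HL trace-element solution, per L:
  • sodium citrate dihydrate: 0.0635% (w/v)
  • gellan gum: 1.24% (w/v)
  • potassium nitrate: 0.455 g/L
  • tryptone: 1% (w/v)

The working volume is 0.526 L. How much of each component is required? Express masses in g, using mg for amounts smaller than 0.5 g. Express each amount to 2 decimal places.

sodium citrate dihydrate 334.01 mg; gellan gum 6.52 g; potassium nitrate 239.33 mg; tryptone 5.26 g

Working volume: 0.526 L.
sodium citrate dihydrate: 0.0635 g per 100 mL × 526 mL ÷ 100 = 0.33401 g = 334.01 mg
gellan gum: 1.24 g per 100 mL × 526 mL ÷ 100 = 6.52 g
potassium nitrate: 0.455 g/L × 0.526 L = 0.23933 g = 239.33 mg
tryptone: 1 g per 100 mL × 526 mL ÷ 100 = 5.26 g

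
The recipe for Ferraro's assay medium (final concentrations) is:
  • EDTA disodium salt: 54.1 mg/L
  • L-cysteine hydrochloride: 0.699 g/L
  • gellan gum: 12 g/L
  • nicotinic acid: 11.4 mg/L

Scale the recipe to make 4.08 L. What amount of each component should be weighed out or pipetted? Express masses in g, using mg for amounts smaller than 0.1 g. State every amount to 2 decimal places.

EDTA disodium salt 0.22 g; L-cysteine hydrochloride 2.85 g; gellan gum 48.96 g; nicotinic acid 46.51 mg

Scale factor relative to 1 L: 4.08.
EDTA disodium salt: 54.1 mg/L × 4.08 L = 220.728 mg = 0.22 g
L-cysteine hydrochloride: 0.699 g/L × 4.08 L = 2.85 g
gellan gum: 12 g/L × 4.08 L = 48.96 g
nicotinic acid: 11.4 mg/L × 4.08 L = 46.51 mg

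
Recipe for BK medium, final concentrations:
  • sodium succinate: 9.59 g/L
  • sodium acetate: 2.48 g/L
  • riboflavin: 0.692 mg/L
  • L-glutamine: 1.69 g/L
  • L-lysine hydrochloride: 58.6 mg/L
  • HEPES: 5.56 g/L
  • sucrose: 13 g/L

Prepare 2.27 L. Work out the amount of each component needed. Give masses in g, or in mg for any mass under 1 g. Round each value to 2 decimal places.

Working volume: 2.27 L.
sodium succinate: 9.59 g/L × 2.27 L = 21.77 g
sodium acetate: 2.48 g/L × 2.27 L = 5.63 g
riboflavin: 0.692 mg/L × 2.27 L = 1.57 mg
L-glutamine: 1.69 g/L × 2.27 L = 3.84 g
L-lysine hydrochloride: 58.6 mg/L × 2.27 L = 133.02 mg
HEPES: 5.56 g/L × 2.27 L = 12.62 g
sucrose: 13 g/L × 2.27 L = 29.51 g

sodium succinate 21.77 g; sodium acetate 5.63 g; riboflavin 1.57 mg; L-glutamine 3.84 g; L-lysine hydrochloride 133.02 mg; HEPES 12.62 g; sucrose 29.51 g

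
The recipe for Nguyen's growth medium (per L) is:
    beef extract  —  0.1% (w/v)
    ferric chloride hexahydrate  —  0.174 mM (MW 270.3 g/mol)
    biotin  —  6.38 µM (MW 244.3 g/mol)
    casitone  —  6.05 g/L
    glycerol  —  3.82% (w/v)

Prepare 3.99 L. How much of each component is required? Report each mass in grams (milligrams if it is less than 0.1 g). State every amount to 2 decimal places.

beef extract 3.99 g; ferric chloride hexahydrate 0.19 g; biotin 6.22 mg; casitone 24.14 g; glycerol 152.42 g

Working volume: 3.99 L.
beef extract: 0.1 g per 100 mL × 3990 mL ÷ 100 = 3.99 g
ferric chloride hexahydrate: 0.174 mmol/L × 270.3 g/mol × 3.99 L ÷ 1000 = 0.19 g
biotin: 6.38 µmol/L × 244.3 g/mol × 3.99 L ÷ 1000 = 6.22 mg
casitone: 6.05 g/L × 3.99 L = 24.14 g
glycerol: 3.82 g per 100 mL × 3990 mL ÷ 100 = 152.42 g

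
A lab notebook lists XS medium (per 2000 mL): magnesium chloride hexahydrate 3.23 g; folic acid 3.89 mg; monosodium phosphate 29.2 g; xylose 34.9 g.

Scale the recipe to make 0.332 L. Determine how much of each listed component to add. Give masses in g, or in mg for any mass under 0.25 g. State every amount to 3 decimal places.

magnesium chloride hexahydrate 0.536 g; folic acid 0.646 mg; monosodium phosphate 4.847 g; xylose 5.793 g

Ratio of target to recipe volume: 332 / 2000 = 0.166.
magnesium chloride hexahydrate: 3.23 g × (332 mL / 2000 mL) = 0.536 g
folic acid: 3.89 mg × (332 mL / 2000 mL) = 0.646 mg
monosodium phosphate: 29.2 g × (332 mL / 2000 mL) = 4.847 g
xylose: 34.9 g × (332 mL / 2000 mL) = 5.793 g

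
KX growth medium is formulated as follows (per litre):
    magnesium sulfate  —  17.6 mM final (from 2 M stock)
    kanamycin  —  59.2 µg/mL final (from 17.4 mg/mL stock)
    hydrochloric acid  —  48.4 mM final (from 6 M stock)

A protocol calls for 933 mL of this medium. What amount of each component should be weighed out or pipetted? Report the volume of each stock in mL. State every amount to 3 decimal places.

Working volume: 933 mL = 0.933 L.
magnesium sulfate: dilute stock: 17.6 mM × 933 mL ÷ 2000 mM = 8.210 mL
kanamycin: dilute stock: 59.2 µg/mL × 933 mL ÷ 17400 µg/mL = 3.174 mL
hydrochloric acid: V = C2·V2/C1 = 48.4 mM × 933 mL ÷ 6000 mM = 7.526 mL

magnesium sulfate 8.210 mL; kanamycin 3.174 mL; hydrochloric acid 7.526 mL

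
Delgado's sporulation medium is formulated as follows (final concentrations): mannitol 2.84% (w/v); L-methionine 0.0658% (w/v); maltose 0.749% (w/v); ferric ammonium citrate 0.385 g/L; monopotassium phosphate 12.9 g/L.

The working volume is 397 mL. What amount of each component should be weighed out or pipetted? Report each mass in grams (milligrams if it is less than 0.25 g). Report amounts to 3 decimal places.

mannitol 11.275 g; L-methionine 0.261 g; maltose 2.974 g; ferric ammonium citrate 152.845 mg; monopotassium phosphate 5.121 g

Target volume = 397 mL = 0.397 L.
mannitol: 2.84% w/v = 28.4 g/L → 28.4 × 0.397 L = 11.275 g
L-methionine: 0.0658 g per 100 mL × 397 mL ÷ 100 = 0.261 g
maltose: 0.749 g per 100 mL × 397 mL ÷ 100 = 2.974 g
ferric ammonium citrate: 0.385 g/L × 0.397 L = 0.152845 g = 152.845 mg
monopotassium phosphate: 12.9 g/L × 0.397 L = 5.121 g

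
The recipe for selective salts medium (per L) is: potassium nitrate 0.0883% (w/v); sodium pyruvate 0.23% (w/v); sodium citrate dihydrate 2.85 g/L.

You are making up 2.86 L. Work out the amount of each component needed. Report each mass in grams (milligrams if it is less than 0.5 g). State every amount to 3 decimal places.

Scale factor relative to 1 L: 2.86.
potassium nitrate: 0.0883 g per 100 mL × 2860 mL ÷ 100 = 2.525 g
sodium pyruvate: 0.23 g per 100 mL × 2860 mL ÷ 100 = 6.578 g
sodium citrate dihydrate: 2.85 g/L × 2.86 L = 8.151 g

potassium nitrate 2.525 g; sodium pyruvate 6.578 g; sodium citrate dihydrate 8.151 g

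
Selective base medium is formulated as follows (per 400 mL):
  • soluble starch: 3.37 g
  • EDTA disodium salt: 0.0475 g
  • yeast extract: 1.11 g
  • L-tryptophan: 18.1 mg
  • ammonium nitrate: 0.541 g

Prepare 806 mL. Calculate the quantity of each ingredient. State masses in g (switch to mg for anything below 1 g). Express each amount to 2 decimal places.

Ratio of target to recipe volume: 806 / 400 = 2.015.
soluble starch: 3.37 g × (806 mL / 400 mL) = 6.79 g
EDTA disodium salt: 0.0475 g × (806 mL / 400 mL) = 0.0957125 g = 95.71 mg
yeast extract: 1.11 g × (806 mL / 400 mL) = 2.24 g
L-tryptophan: 18.1 mg × (806 mL / 400 mL) = 36.47 mg
ammonium nitrate: 0.541 g × (806 mL / 400 mL) = 1.09 g

soluble starch 6.79 g; EDTA disodium salt 95.71 mg; yeast extract 2.24 g; L-tryptophan 36.47 mg; ammonium nitrate 1.09 g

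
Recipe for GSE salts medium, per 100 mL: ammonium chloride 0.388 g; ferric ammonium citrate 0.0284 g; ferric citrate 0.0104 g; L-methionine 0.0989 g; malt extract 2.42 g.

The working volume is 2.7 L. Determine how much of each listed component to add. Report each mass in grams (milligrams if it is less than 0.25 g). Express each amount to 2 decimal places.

ammonium chloride 10.48 g; ferric ammonium citrate 0.77 g; ferric citrate 0.28 g; L-methionine 2.67 g; malt extract 65.34 g

Ratio of target to recipe volume: 2700 / 100 = 27.
ammonium chloride: 0.388 g × (2700 mL / 100 mL) = 10.48 g
ferric ammonium citrate: 0.0284 g × (2700 mL / 100 mL) = 0.77 g
ferric citrate: 0.0104 g × (2700 mL / 100 mL) = 0.28 g
L-methionine: 0.0989 g × (2700 mL / 100 mL) = 2.67 g
malt extract: 2.42 g × (2700 mL / 100 mL) = 65.34 g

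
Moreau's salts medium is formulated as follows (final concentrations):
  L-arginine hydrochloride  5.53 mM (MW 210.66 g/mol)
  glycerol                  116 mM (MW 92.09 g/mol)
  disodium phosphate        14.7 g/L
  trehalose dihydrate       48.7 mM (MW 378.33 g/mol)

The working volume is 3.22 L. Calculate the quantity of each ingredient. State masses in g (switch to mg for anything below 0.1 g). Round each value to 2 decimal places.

Working volume: 3.22 L.
L-arginine hydrochloride: 5.53 mmol/L × 210.66 g/mol × 3.22 L ÷ 1000 = 3.75 g
glycerol: 116 mmol/L × 92.09 g/mol × 3.22 L ÷ 1000 = 34.40 g
disodium phosphate: 14.7 g/L × 3.22 L = 47.33 g
trehalose dihydrate: 48.7 mmol/L × 378.33 g/mol × 3.22 L ÷ 1000 = 59.33 g

L-arginine hydrochloride 3.75 g; glycerol 34.40 g; disodium phosphate 47.33 g; trehalose dihydrate 59.33 g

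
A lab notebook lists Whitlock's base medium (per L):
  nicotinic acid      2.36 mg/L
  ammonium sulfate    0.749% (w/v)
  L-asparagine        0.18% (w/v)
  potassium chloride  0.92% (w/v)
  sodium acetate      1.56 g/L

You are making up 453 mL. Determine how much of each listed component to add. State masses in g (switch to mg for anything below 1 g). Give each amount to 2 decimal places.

nicotinic acid 1.07 mg; ammonium sulfate 3.39 g; L-asparagine 815.40 mg; potassium chloride 4.17 g; sodium acetate 706.68 mg

Working volume: 453 mL = 0.453 L.
nicotinic acid: 2.36 mg/L × 0.453 L = 1.07 mg
ammonium sulfate: 0.749 g per 100 mL × 453 mL ÷ 100 = 3.39 g
L-asparagine: 0.18% w/v = 1.8 g/L → 1.8 × 0.453 L = 0.8154 g = 815.40 mg
potassium chloride: 0.92 g per 100 mL × 453 mL ÷ 100 = 4.17 g
sodium acetate: 1.56 g/L × 0.453 L = 0.70668 g = 706.68 mg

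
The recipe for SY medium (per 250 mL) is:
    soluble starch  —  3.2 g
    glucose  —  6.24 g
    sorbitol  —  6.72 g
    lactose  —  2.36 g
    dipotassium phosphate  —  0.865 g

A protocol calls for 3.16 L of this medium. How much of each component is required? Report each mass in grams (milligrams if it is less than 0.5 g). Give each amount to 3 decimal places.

Scale factor = 3160 mL / 250 mL = 12.64.
soluble starch: 3.2 g × (3160 mL / 250 mL) = 40.448 g
glucose: 6.24 g × (3160 mL / 250 mL) = 78.874 g
sorbitol: 6.72 g × (3160 mL / 250 mL) = 84.941 g
lactose: 2.36 g × (3160 mL / 250 mL) = 29.830 g
dipotassium phosphate: 0.865 g × (3160 mL / 250 mL) = 10.934 g

soluble starch 40.448 g; glucose 78.874 g; sorbitol 84.941 g; lactose 29.830 g; dipotassium phosphate 10.934 g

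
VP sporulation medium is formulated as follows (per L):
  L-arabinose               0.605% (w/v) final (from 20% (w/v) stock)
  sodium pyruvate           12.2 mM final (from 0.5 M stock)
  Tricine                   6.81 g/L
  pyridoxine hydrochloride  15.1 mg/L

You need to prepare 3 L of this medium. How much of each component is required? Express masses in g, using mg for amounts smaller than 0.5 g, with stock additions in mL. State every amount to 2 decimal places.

Working volume: 3 L.
L-arabinose: C1V1 = C2V2 → 0.605% ÷ 20% × 3000 mL = 90.75 mL
sodium pyruvate: dilute stock: 12.2 mM × 3000 mL ÷ 500 mM = 73.20 mL
Tricine: 6.81 g/L × 3 L = 20.43 g
pyridoxine hydrochloride: 15.1 mg/L × 3 L = 45.30 mg

L-arabinose 90.75 mL; sodium pyruvate 73.20 mL; Tricine 20.43 g; pyridoxine hydrochloride 45.30 mg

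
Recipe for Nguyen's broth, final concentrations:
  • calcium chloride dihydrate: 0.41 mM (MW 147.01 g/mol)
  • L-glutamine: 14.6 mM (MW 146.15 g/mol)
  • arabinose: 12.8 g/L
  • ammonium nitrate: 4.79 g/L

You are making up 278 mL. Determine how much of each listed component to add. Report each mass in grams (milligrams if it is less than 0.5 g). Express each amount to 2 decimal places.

calcium chloride dihydrate 16.76 mg; L-glutamine 0.59 g; arabinose 3.56 g; ammonium nitrate 1.33 g

Working volume: 278 mL = 0.278 L.
calcium chloride dihydrate: 0.41 mmol/L × 147.01 mg/mmol × 0.278 L = 16.76 mg
L-glutamine: 14.6 mmol/L × 146.15 g/mol × 0.278 L ÷ 1000 = 0.59 g
arabinose: 12.8 g/L × 0.278 L = 3.56 g
ammonium nitrate: 4.79 g/L × 0.278 L = 1.33 g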